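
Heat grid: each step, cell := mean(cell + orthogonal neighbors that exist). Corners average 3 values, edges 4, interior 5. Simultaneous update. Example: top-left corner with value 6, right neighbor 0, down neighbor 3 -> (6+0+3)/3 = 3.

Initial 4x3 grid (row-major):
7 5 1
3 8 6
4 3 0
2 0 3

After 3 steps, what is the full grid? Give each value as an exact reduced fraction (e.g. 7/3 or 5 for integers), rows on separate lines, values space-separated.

After step 1:
  5 21/4 4
  11/2 5 15/4
  3 3 3
  2 2 1
After step 2:
  21/4 77/16 13/3
  37/8 9/2 63/16
  27/8 16/5 43/16
  7/3 2 2
After step 3:
  235/48 907/192 157/36
  71/16 843/200 371/96
  203/60 1261/400 473/160
  185/72 143/60 107/48

Answer: 235/48 907/192 157/36
71/16 843/200 371/96
203/60 1261/400 473/160
185/72 143/60 107/48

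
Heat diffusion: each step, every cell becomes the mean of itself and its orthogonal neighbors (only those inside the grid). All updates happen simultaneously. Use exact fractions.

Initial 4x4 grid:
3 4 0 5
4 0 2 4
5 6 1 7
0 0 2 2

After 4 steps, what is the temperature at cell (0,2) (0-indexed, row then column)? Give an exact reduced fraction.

Answer: 12377/4500

Derivation:
Step 1: cell (0,2) = 11/4
Step 2: cell (0,2) = 89/40
Step 3: cell (0,2) = 217/75
Step 4: cell (0,2) = 12377/4500
Full grid after step 4:
  36239/12960 38479/13500 12377/4500 32987/10800
  629689/216000 482629/180000 29629/10000 107521/36000
  567241/216000 61919/22500 97577/36000 336659/108000
  41623/16200 523771/216000 592843/216000 184579/64800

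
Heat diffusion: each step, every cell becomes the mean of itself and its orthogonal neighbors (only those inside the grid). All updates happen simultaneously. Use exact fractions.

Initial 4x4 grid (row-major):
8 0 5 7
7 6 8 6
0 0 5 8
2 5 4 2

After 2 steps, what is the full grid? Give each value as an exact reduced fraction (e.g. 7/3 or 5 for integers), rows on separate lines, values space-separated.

Answer: 5 379/80 87/16 73/12
167/40 117/25 549/100 49/8
391/120 87/25 469/100 133/24
22/9 737/240 197/48 167/36

Derivation:
After step 1:
  5 19/4 5 6
  21/4 21/5 6 29/4
  9/4 16/5 5 21/4
  7/3 11/4 4 14/3
After step 2:
  5 379/80 87/16 73/12
  167/40 117/25 549/100 49/8
  391/120 87/25 469/100 133/24
  22/9 737/240 197/48 167/36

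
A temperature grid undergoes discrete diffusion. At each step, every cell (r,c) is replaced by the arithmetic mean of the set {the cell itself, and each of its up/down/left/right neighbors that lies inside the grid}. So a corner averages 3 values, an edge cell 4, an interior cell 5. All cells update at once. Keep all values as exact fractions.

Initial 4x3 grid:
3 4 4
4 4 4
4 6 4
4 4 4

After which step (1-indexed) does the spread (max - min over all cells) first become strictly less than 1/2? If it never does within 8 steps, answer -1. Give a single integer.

Answer: 3

Derivation:
Step 1: max=9/2, min=11/3, spread=5/6
Step 2: max=223/50, min=67/18, spread=166/225
Step 3: max=10411/2400, min=56351/14400, spread=1223/2880
  -> spread < 1/2 first at step 3
Step 4: max=92951/21600, min=511391/129600, spread=9263/25920
Step 5: max=36950371/8640000, min=31195999/7776000, spread=20593349/77760000
Step 6: max=331171961/77760000, min=1881486041/466560000, spread=4221829/18662400
Step 7: max=131821517851/31104000000, min=113681238019/27993600000, spread=49581280469/279936000000
Step 8: max=1182812810141/279936000000, min=6846191323721/1679616000000, spread=2005484297/13436928000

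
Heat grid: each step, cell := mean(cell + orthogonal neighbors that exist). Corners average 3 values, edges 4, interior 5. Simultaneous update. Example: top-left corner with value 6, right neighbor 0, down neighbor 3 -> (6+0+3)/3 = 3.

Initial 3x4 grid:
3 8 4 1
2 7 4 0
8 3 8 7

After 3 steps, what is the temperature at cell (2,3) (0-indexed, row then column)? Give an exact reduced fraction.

Answer: 202/45

Derivation:
Step 1: cell (2,3) = 5
Step 2: cell (2,3) = 9/2
Step 3: cell (2,3) = 202/45
Full grid after step 3:
  10283/2160 34109/7200 29029/7200 7591/2160
  18107/3600 29197/6000 27217/6000 6961/1800
  683/135 19117/3600 1471/300 202/45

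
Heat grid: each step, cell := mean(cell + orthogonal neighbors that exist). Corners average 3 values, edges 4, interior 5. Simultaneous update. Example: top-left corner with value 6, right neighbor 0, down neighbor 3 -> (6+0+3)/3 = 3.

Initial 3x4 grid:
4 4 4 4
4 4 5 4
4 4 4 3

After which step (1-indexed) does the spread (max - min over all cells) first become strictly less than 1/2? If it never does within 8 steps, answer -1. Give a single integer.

Answer: 2

Derivation:
Step 1: max=17/4, min=11/3, spread=7/12
Step 2: max=413/100, min=35/9, spread=217/900
  -> spread < 1/2 first at step 2
Step 3: max=9863/2400, min=532/135, spread=3647/21600
Step 4: max=32649/8000, min=64621/16200, spread=59729/648000
Step 5: max=8784997/2160000, min=3891569/972000, spread=1233593/19440000
Step 6: max=21938027/5400000, min=117177623/29160000, spread=3219307/72900000
Step 7: max=3155004817/777600000, min=14082948989/3499200000, spread=1833163/55987200
Step 8: max=189157070003/46656000000, min=846156414451/209952000000, spread=80806409/3359232000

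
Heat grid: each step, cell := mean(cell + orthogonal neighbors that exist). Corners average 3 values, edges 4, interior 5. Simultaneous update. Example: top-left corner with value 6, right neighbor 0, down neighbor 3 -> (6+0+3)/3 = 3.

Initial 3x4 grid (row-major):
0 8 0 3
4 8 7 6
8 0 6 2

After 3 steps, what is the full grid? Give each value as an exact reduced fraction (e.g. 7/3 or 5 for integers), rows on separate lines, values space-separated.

After step 1:
  4 4 9/2 3
  5 27/5 27/5 9/2
  4 11/2 15/4 14/3
After step 2:
  13/3 179/40 169/40 4
  23/5 253/50 471/100 527/120
  29/6 373/80 1159/240 155/36
After step 3:
  1609/360 1357/300 1741/400 757/180
  353/75 9403/2000 27859/6000 31333/7200
  3383/720 3877/800 33313/7200 9739/2160

Answer: 1609/360 1357/300 1741/400 757/180
353/75 9403/2000 27859/6000 31333/7200
3383/720 3877/800 33313/7200 9739/2160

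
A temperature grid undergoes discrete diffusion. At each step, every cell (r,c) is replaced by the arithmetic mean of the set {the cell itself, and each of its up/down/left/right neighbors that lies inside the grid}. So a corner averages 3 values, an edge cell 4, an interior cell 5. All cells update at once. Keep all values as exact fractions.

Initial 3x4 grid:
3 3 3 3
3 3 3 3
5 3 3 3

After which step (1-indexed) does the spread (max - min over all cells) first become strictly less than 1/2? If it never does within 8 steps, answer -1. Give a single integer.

Answer: 3

Derivation:
Step 1: max=11/3, min=3, spread=2/3
Step 2: max=32/9, min=3, spread=5/9
Step 3: max=365/108, min=3, spread=41/108
  -> spread < 1/2 first at step 3
Step 4: max=43097/12960, min=3, spread=4217/12960
Step 5: max=2541949/777600, min=10879/3600, spread=38417/155520
Step 6: max=151168211/46656000, min=218597/72000, spread=1903471/9331200
Step 7: max=8999069089/2799360000, min=6595759/2160000, spread=18038617/111974400
Step 8: max=537152982851/167961600000, min=596126759/194400000, spread=883978523/6718464000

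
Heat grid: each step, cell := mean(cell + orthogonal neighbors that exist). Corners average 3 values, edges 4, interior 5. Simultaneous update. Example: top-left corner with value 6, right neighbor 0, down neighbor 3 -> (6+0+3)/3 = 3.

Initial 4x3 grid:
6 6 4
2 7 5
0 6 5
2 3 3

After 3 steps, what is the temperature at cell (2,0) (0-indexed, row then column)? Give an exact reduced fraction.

Answer: 24559/7200

Derivation:
Step 1: cell (2,0) = 5/2
Step 2: cell (2,0) = 727/240
Step 3: cell (2,0) = 24559/7200
Full grid after step 3:
  2503/540 72143/14400 1243/240
  29899/7200 1732/375 123/25
  24559/7200 23537/6000 15767/3600
  6367/2160 24869/7200 4211/1080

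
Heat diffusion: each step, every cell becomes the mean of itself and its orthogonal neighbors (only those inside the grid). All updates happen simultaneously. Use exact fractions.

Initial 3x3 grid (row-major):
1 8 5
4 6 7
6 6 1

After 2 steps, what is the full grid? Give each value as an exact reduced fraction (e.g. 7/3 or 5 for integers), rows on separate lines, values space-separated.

After step 1:
  13/3 5 20/3
  17/4 31/5 19/4
  16/3 19/4 14/3
After step 2:
  163/36 111/20 197/36
  1207/240 499/100 1337/240
  43/9 419/80 85/18

Answer: 163/36 111/20 197/36
1207/240 499/100 1337/240
43/9 419/80 85/18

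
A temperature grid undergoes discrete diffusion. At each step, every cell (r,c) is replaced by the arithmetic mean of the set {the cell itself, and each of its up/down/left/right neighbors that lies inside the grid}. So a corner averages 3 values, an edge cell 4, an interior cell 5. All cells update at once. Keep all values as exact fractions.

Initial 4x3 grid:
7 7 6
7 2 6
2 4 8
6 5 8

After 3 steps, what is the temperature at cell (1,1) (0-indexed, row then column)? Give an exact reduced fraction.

Answer: 33017/6000

Derivation:
Step 1: cell (1,1) = 26/5
Step 2: cell (1,1) = 249/50
Step 3: cell (1,1) = 33017/6000
Full grid after step 3:
  1363/240 40379/7200 6361/1080
  4091/800 33017/6000 20197/3600
  36059/7200 1937/375 1169/200
  662/135 79063/14400 1403/240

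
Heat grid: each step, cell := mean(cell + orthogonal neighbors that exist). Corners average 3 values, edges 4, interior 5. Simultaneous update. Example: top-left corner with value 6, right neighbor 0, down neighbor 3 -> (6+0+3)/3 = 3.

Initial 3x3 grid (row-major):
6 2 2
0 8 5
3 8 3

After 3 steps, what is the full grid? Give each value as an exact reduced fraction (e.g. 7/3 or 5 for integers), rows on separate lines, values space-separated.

Answer: 8131/2160 29101/7200 241/60
60277/14400 25549/6000 32651/7200
9391/2160 11417/2400 641/135

Derivation:
After step 1:
  8/3 9/2 3
  17/4 23/5 9/2
  11/3 11/2 16/3
After step 2:
  137/36 443/120 4
  911/240 467/100 523/120
  161/36 191/40 46/9
After step 3:
  8131/2160 29101/7200 241/60
  60277/14400 25549/6000 32651/7200
  9391/2160 11417/2400 641/135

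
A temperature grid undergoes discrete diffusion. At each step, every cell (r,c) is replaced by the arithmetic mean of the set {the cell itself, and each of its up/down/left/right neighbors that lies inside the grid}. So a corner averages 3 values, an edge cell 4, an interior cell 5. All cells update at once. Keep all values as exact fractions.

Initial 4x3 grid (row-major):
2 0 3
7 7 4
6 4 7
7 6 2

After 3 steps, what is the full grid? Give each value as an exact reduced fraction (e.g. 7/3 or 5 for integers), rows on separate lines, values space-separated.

After step 1:
  3 3 7/3
  11/2 22/5 21/4
  6 6 17/4
  19/3 19/4 5
After step 2:
  23/6 191/60 127/36
  189/40 483/100 487/120
  143/24 127/25 41/8
  205/36 265/48 14/3
After step 3:
  1409/360 13837/3600 3877/1080
  1451/300 6563/1500 15787/3600
  1207/225 31817/6000 1893/400
  2473/432 75463/14400 245/48

Answer: 1409/360 13837/3600 3877/1080
1451/300 6563/1500 15787/3600
1207/225 31817/6000 1893/400
2473/432 75463/14400 245/48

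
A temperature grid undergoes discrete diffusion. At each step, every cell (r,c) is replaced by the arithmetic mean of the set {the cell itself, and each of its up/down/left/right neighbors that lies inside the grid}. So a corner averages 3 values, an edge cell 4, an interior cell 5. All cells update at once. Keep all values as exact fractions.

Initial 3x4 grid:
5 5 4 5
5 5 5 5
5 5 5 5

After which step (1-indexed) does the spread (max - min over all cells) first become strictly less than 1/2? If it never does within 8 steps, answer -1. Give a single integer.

Step 1: max=5, min=14/3, spread=1/3
  -> spread < 1/2 first at step 1
Step 2: max=5, min=569/120, spread=31/120
Step 3: max=5, min=5189/1080, spread=211/1080
Step 4: max=8953/1800, min=523103/108000, spread=14077/108000
Step 5: max=536317/108000, min=4719593/972000, spread=5363/48600
Step 6: max=297131/60000, min=142059191/29160000, spread=93859/1166400
Step 7: max=480663533/97200000, min=8537725519/1749600000, spread=4568723/69984000
Step 8: max=14398381111/2916000000, min=513099564371/104976000000, spread=8387449/167961600

Answer: 1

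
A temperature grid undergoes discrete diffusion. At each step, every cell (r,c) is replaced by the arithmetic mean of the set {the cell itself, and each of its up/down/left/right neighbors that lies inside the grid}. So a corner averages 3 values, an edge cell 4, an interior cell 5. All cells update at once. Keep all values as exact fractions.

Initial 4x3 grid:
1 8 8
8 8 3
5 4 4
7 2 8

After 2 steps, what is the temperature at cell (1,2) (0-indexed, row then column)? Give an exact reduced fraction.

Answer: 691/120

Derivation:
Step 1: cell (1,2) = 23/4
Step 2: cell (1,2) = 691/120
Full grid after step 2:
  209/36 489/80 55/9
  701/120 283/50 691/120
  623/120 134/25 593/120
  191/36 1151/240 44/9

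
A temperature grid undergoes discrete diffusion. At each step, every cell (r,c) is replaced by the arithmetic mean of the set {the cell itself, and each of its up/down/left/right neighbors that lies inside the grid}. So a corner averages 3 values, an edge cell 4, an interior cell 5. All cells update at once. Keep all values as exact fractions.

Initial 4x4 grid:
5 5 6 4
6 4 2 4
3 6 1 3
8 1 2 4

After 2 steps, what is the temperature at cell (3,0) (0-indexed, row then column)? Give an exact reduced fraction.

Step 1: cell (3,0) = 4
Step 2: cell (3,0) = 14/3
Full grid after step 2:
  89/18 1151/240 1039/240 73/18
  1211/240 41/10 183/50 859/240
  69/16 102/25 71/25 241/80
  14/3 53/16 241/80 8/3

Answer: 14/3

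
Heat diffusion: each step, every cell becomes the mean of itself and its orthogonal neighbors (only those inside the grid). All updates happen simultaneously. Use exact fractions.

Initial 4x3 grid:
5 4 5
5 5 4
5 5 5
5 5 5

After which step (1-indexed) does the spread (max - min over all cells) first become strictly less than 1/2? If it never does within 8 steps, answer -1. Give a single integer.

Step 1: max=5, min=13/3, spread=2/3
Step 2: max=5, min=367/80, spread=33/80
  -> spread < 1/2 first at step 2
Step 3: max=5, min=9941/2160, spread=859/2160
Step 4: max=8921/1800, min=606397/129600, spread=7183/25920
Step 5: max=533789/108000, min=36540923/7776000, spread=378377/1555200
Step 6: max=5310211/1080000, min=2207138377/466560000, spread=3474911/18662400
Step 7: max=476546011/97200000, min=132885199643/27993600000, spread=174402061/1119744000
Step 8: max=57008183273/11664000000, min=8000795433937/1679616000000, spread=1667063659/13436928000

Answer: 2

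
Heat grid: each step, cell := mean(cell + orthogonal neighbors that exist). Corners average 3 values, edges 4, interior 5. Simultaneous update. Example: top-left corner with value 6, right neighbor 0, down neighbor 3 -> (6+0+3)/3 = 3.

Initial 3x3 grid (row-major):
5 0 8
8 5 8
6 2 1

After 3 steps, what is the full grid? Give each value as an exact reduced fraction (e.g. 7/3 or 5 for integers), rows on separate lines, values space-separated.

After step 1:
  13/3 9/2 16/3
  6 23/5 11/2
  16/3 7/2 11/3
After step 2:
  89/18 563/120 46/9
  76/15 241/50 191/40
  89/18 171/40 38/9
After step 3:
  5293/1080 35221/7200 656/135
  8899/1800 14177/3000 11357/2400
  5143/1080 10957/2400 2389/540

Answer: 5293/1080 35221/7200 656/135
8899/1800 14177/3000 11357/2400
5143/1080 10957/2400 2389/540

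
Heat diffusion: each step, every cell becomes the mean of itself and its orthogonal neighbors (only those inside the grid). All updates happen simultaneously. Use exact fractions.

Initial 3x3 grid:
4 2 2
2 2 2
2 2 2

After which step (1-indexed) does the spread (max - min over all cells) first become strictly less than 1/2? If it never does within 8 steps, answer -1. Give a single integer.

Step 1: max=8/3, min=2, spread=2/3
Step 2: max=23/9, min=2, spread=5/9
Step 3: max=257/108, min=2, spread=41/108
  -> spread < 1/2 first at step 3
Step 4: max=15091/6480, min=371/180, spread=347/1296
Step 5: max=884537/388800, min=3757/1800, spread=2921/15552
Step 6: max=52484539/23328000, min=457483/216000, spread=24611/186624
Step 7: max=3118082033/1399680000, min=10376741/4860000, spread=207329/2239488
Step 8: max=185991552451/83980800000, min=557201599/259200000, spread=1746635/26873856

Answer: 3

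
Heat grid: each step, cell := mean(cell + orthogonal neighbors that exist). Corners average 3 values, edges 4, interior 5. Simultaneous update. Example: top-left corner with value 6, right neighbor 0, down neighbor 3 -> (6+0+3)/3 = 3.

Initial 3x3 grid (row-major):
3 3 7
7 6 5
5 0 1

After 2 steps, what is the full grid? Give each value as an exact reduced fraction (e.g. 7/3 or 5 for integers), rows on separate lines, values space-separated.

Answer: 43/9 1097/240 29/6
1067/240 439/100 319/80
49/12 33/10 13/4

Derivation:
After step 1:
  13/3 19/4 5
  21/4 21/5 19/4
  4 3 2
After step 2:
  43/9 1097/240 29/6
  1067/240 439/100 319/80
  49/12 33/10 13/4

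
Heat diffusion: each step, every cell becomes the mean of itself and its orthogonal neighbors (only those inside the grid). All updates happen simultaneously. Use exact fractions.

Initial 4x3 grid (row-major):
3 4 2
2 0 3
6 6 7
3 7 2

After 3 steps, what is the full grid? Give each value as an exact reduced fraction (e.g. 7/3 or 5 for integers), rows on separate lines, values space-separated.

After step 1:
  3 9/4 3
  11/4 3 3
  17/4 26/5 9/2
  16/3 9/2 16/3
After step 2:
  8/3 45/16 11/4
  13/4 81/25 27/8
  263/60 429/100 541/120
  169/36 611/120 43/9
After step 3:
  419/144 13763/4800 143/48
  677/200 6787/2000 2081/600
  3739/900 3227/750 1907/450
  5101/1080 33937/7200 647/135

Answer: 419/144 13763/4800 143/48
677/200 6787/2000 2081/600
3739/900 3227/750 1907/450
5101/1080 33937/7200 647/135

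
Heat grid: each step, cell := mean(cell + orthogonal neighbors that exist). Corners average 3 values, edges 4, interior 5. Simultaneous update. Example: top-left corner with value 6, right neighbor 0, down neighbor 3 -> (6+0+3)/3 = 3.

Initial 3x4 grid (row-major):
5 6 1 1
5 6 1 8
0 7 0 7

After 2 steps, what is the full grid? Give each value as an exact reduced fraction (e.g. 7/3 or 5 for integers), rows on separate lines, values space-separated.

After step 1:
  16/3 9/2 9/4 10/3
  4 5 16/5 17/4
  4 13/4 15/4 5
After step 2:
  83/18 205/48 797/240 59/18
  55/12 399/100 369/100 947/240
  15/4 4 19/5 13/3

Answer: 83/18 205/48 797/240 59/18
55/12 399/100 369/100 947/240
15/4 4 19/5 13/3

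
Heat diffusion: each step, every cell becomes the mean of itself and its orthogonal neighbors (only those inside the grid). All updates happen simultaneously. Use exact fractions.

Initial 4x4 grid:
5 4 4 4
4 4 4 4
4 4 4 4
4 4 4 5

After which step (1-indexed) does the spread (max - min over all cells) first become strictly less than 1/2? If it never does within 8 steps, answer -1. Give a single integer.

Answer: 1

Derivation:
Step 1: max=13/3, min=4, spread=1/3
  -> spread < 1/2 first at step 1
Step 2: max=77/18, min=4, spread=5/18
Step 3: max=905/216, min=97/24, spread=4/27
Step 4: max=26963/6480, min=583/144, spread=91/810
Step 5: max=803153/194400, min=9761/2400, spread=391/6075
Step 6: max=4805011/1166400, min=2639623/648000, spread=8389/182250
Step 7: max=718897409/174960000, min=79341113/19440000, spread=37714/1366875
Step 8: max=21540815183/5248800000, min=158822009/38880000, spread=780031/41006250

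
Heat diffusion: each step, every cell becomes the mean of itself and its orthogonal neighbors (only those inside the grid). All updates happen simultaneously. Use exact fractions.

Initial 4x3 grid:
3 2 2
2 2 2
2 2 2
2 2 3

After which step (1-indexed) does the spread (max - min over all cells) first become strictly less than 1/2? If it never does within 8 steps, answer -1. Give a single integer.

Step 1: max=7/3, min=2, spread=1/3
  -> spread < 1/2 first at step 1
Step 2: max=41/18, min=33/16, spread=31/144
Step 3: max=473/216, min=151/72, spread=5/54
Step 4: max=56057/25920, min=3381/1600, spread=803/16200
Step 5: max=3336613/1555200, min=1100071/518400, spread=91/3888
Step 6: max=199507067/93312000, min=27555881/12960000, spread=5523619/466560000
Step 7: max=11948452753/5598720000, min=1323961417/622080000, spread=205/34992
Step 8: max=716283302627/335923200000, min=238433034209/111974400000, spread=4921/1679616

Answer: 1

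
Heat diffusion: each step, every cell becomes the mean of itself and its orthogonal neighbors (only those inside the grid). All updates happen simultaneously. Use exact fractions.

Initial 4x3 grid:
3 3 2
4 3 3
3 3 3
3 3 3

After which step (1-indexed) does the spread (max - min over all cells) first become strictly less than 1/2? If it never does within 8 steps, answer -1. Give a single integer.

Step 1: max=10/3, min=8/3, spread=2/3
Step 2: max=391/120, min=49/18, spread=193/360
Step 3: max=3767/1200, min=3101/1080, spread=2893/10800
  -> spread < 1/2 first at step 3
Step 4: max=167741/54000, min=376379/129600, spread=130997/648000
Step 5: max=6657031/2160000, min=22935511/7776000, spread=5149003/38880000
Step 6: max=59556461/19440000, min=1384111889/466560000, spread=1809727/18662400
Step 7: max=5936234809/1944000000, min=83528246251/27993600000, spread=9767674993/139968000000
Step 8: max=53318352929/17496000000, min=5026769055809/1679616000000, spread=734342603/13436928000

Answer: 3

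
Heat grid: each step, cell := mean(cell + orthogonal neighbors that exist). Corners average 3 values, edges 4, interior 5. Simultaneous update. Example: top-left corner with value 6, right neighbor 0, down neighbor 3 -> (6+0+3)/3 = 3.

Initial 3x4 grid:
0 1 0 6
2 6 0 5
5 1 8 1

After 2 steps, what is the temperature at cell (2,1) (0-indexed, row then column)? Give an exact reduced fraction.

Answer: 73/24

Derivation:
Step 1: cell (2,1) = 5
Step 2: cell (2,1) = 73/24
Full grid after step 2:
  2 13/8 329/120 101/36
  107/48 79/25 261/100 227/60
  131/36 73/24 479/120 61/18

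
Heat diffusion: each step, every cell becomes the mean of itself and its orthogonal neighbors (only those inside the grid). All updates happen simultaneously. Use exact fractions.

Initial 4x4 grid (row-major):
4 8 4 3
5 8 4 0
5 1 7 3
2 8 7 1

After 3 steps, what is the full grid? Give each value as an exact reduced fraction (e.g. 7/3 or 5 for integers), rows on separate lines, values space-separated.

Answer: 5771/1080 37741/7200 31157/7200 1919/540
37681/7200 14789/3000 6551/1500 24947/7200
11203/2400 1243/250 12893/3000 27163/7200
24/5 11233/2400 33403/7200 4307/1080

Derivation:
After step 1:
  17/3 6 19/4 7/3
  11/2 26/5 23/5 5/2
  13/4 29/5 22/5 11/4
  5 9/2 23/4 11/3
After step 2:
  103/18 1297/240 1061/240 115/36
  1177/240 271/50 429/100 731/240
  391/80 463/100 233/50 799/240
  17/4 421/80 1099/240 73/18
After step 3:
  5771/1080 37741/7200 31157/7200 1919/540
  37681/7200 14789/3000 6551/1500 24947/7200
  11203/2400 1243/250 12893/3000 27163/7200
  24/5 11233/2400 33403/7200 4307/1080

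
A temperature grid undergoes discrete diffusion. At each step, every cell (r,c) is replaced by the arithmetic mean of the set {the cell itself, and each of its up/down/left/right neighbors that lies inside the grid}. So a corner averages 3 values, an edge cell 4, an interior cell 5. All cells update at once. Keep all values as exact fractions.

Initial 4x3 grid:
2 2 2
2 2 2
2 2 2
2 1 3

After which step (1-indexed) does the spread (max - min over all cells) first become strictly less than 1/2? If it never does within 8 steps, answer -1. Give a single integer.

Answer: 2

Derivation:
Step 1: max=9/4, min=5/3, spread=7/12
Step 2: max=25/12, min=28/15, spread=13/60
  -> spread < 1/2 first at step 2
Step 3: max=4901/2400, min=253/135, spread=3629/21600
Step 4: max=48469/24000, min=62399/32400, spread=60683/648000
Step 5: max=434189/216000, min=1878053/972000, spread=30319/388800
Step 6: max=12969233/6480000, min=113639047/58320000, spread=61681/1166400
Step 7: max=388630361/194400000, min=3418652299/1749600000, spread=1580419/34992000
Step 8: max=23260774099/11664000000, min=205818082391/104976000000, spread=7057769/209952000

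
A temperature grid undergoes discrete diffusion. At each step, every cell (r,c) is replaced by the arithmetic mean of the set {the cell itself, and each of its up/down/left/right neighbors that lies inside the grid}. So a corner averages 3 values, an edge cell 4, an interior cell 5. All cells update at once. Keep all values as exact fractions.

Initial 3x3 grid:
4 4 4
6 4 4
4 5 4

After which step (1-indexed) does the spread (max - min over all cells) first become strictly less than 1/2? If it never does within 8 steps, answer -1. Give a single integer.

Answer: 3

Derivation:
Step 1: max=5, min=4, spread=1
Step 2: max=563/120, min=4, spread=83/120
Step 3: max=3317/720, min=3757/900, spread=173/400
  -> spread < 1/2 first at step 3
Step 4: max=194239/43200, min=7561/1800, spread=511/1728
Step 5: max=11597933/2592000, min=102401/24000, spread=4309/20736
Step 6: max=689463751/155520000, min=13891237/3240000, spread=36295/248832
Step 7: max=41209970597/9331200000, min=3354535831/777600000, spread=305773/2985984
Step 8: max=2462802670159/559872000000, min=33646575497/7776000000, spread=2575951/35831808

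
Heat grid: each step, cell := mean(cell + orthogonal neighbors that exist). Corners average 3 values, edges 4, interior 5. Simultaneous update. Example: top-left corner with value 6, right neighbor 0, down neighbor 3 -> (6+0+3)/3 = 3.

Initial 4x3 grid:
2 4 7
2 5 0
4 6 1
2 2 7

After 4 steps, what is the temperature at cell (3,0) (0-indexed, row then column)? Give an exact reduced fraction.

Step 1: cell (3,0) = 8/3
Step 2: cell (3,0) = 125/36
Step 3: cell (3,0) = 917/270
Step 4: cell (3,0) = 89521/25920
Full grid after step 4:
  22471/6480 304991/86400 1456/405
  147773/43200 25247/7200 153623/43200
  147437/43200 5597/1600 152587/43200
  89521/25920 201161/57600 92021/25920

Answer: 89521/25920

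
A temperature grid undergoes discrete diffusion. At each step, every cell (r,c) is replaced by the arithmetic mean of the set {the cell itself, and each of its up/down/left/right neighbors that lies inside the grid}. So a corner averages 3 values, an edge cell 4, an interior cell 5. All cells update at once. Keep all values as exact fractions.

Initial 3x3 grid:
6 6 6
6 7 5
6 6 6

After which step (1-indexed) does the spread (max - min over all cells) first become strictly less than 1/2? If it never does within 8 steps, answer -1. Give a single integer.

Step 1: max=25/4, min=17/3, spread=7/12
Step 2: max=37/6, min=35/6, spread=1/3
  -> spread < 1/2 first at step 2
Step 3: max=5891/960, min=2561/432, spread=1799/8640
Step 4: max=8771/1440, min=32183/5400, spread=2833/21600
Step 5: max=6998873/1152000, min=9314921/1555200, spread=2671151/31104000
Step 6: max=94202677/15552000, min=466566563/77760000, spread=741137/12960000
Step 7: max=75280345171/12441600000, min=33659191889/5598720000, spread=4339268759/111974400000
Step 8: max=338323631393/55987200000, min=842094155821/139968000000, spread=7429845323/279936000000

Answer: 2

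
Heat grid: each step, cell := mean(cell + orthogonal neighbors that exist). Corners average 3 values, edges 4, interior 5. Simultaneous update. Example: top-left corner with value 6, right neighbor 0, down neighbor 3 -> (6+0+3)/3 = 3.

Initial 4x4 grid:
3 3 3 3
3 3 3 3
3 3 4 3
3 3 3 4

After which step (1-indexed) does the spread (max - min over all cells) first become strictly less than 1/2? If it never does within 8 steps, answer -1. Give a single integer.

Answer: 2

Derivation:
Step 1: max=7/2, min=3, spread=1/2
Step 2: max=31/9, min=3, spread=4/9
  -> spread < 1/2 first at step 2
Step 3: max=1793/540, min=3, spread=173/540
Step 4: max=13391/4050, min=1813/600, spread=4613/16200
Step 5: max=792193/243000, min=54469/18000, spread=113723/486000
Step 6: max=23620069/7290000, min=328523/108000, spread=2889533/14580000
Step 7: max=351718937/109350000, min=9883283/3240000, spread=72632543/437400000
Step 8: max=21004694257/6561000000, min=1487997343/486000000, spread=1833460253/13122000000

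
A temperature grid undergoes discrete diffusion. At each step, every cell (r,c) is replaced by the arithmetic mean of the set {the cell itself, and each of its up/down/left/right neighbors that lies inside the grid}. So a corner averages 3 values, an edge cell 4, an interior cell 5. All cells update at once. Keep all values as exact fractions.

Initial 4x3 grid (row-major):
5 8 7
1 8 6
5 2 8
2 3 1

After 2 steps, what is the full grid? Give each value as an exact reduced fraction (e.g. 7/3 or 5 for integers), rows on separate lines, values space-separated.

Answer: 197/36 71/12 85/12
203/48 146/25 47/8
947/240 379/100 207/40
47/18 109/30 41/12

Derivation:
After step 1:
  14/3 7 7
  19/4 5 29/4
  5/2 26/5 17/4
  10/3 2 4
After step 2:
  197/36 71/12 85/12
  203/48 146/25 47/8
  947/240 379/100 207/40
  47/18 109/30 41/12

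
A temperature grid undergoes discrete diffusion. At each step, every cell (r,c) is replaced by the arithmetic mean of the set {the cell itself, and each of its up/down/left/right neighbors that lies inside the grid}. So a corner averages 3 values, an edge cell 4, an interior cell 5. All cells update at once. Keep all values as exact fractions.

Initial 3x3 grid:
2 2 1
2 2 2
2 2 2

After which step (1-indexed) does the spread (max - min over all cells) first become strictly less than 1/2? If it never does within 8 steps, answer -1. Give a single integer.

Answer: 1

Derivation:
Step 1: max=2, min=5/3, spread=1/3
  -> spread < 1/2 first at step 1
Step 2: max=2, min=31/18, spread=5/18
Step 3: max=2, min=391/216, spread=41/216
Step 4: max=709/360, min=23789/12960, spread=347/2592
Step 5: max=7043/3600, min=1448263/777600, spread=2921/31104
Step 6: max=838517/432000, min=87483461/46656000, spread=24611/373248
Step 7: max=18783259/9720000, min=5279997967/2799360000, spread=207329/4478976
Step 8: max=997998401/518400000, min=317893247549/167961600000, spread=1746635/53747712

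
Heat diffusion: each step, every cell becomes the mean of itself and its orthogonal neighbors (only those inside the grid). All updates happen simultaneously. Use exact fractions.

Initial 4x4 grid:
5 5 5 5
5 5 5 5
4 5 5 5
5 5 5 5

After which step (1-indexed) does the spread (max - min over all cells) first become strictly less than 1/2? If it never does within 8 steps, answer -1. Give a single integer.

Step 1: max=5, min=14/3, spread=1/3
  -> spread < 1/2 first at step 1
Step 2: max=5, min=569/120, spread=31/120
Step 3: max=5, min=5189/1080, spread=211/1080
Step 4: max=5, min=523157/108000, spread=16843/108000
Step 5: max=44921/9000, min=4721357/972000, spread=130111/972000
Step 6: max=2692841/540000, min=142157633/29160000, spread=3255781/29160000
Step 7: max=2688893/540000, min=4273646309/874800000, spread=82360351/874800000
Step 8: max=483493559/97200000, min=128468683109/26244000000, spread=2074577821/26244000000

Answer: 1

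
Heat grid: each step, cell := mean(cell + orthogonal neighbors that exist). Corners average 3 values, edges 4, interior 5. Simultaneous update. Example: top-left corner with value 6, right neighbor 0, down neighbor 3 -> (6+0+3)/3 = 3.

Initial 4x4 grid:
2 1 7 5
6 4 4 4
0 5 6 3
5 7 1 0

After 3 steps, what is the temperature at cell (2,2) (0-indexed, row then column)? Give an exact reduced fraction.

Step 1: cell (2,2) = 19/5
Step 2: cell (2,2) = 399/100
Step 3: cell (2,2) = 22463/6000
Full grid after step 3:
  497/144 3071/800 30503/7200 121/27
  4349/1200 7807/2000 6329/1500 29213/7200
  4697/1200 1003/250 22463/6000 25517/7200
  727/180 1569/400 12661/3600 6533/2160

Answer: 22463/6000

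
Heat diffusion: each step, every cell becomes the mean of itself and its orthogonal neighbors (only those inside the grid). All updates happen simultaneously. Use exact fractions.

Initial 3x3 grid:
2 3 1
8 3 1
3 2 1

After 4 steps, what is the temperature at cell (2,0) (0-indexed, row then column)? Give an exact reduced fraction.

Step 1: cell (2,0) = 13/3
Step 2: cell (2,0) = 127/36
Step 3: cell (2,0) = 7469/2160
Step 4: cell (2,0) = 413803/129600
Full grid after step 4:
  417103/129600 271939/96000 302453/129600
  716269/216000 30991/11250 335471/144000
  413803/129600 2416951/864000 297553/129600

Answer: 413803/129600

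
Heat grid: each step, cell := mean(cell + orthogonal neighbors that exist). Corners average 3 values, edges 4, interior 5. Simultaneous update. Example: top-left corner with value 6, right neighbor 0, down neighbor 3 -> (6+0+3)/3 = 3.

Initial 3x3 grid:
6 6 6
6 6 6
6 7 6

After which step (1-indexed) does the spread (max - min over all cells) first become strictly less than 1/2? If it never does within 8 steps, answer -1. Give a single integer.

Answer: 1

Derivation:
Step 1: max=19/3, min=6, spread=1/3
  -> spread < 1/2 first at step 1
Step 2: max=1507/240, min=6, spread=67/240
Step 3: max=13397/2160, min=1207/200, spread=1807/10800
Step 4: max=5341963/864000, min=32761/5400, spread=33401/288000
Step 5: max=47885933/7776000, min=3283391/540000, spread=3025513/38880000
Step 6: max=19127326867/3110400000, min=175555949/28800000, spread=53531/995328
Step 7: max=1145776925849/186624000000, min=47447116051/7776000000, spread=450953/11943936
Step 8: max=68693543560603/11197440000000, min=5699728610519/933120000000, spread=3799043/143327232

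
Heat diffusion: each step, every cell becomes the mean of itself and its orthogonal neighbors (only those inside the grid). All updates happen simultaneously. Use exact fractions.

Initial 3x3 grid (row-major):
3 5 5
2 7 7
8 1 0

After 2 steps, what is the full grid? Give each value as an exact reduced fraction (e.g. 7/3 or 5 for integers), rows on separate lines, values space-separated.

Answer: 40/9 23/5 185/36
41/10 463/100 1049/240
38/9 221/60 137/36

Derivation:
After step 1:
  10/3 5 17/3
  5 22/5 19/4
  11/3 4 8/3
After step 2:
  40/9 23/5 185/36
  41/10 463/100 1049/240
  38/9 221/60 137/36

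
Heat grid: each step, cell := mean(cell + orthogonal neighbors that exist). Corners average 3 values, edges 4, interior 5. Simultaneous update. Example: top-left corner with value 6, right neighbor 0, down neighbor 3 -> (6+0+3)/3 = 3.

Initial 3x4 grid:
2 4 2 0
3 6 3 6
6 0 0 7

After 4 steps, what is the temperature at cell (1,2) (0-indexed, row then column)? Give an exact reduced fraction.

Step 1: cell (1,2) = 17/5
Step 2: cell (1,2) = 307/100
Step 3: cell (1,2) = 6561/2000
Step 4: cell (1,2) = 191777/60000
Full grid after step 4:
  144259/43200 76313/24000 685837/216000 204871/64800
  316007/96000 131443/40000 191777/60000 59741/18000
  143609/43200 38719/12000 358981/108000 108523/32400

Answer: 191777/60000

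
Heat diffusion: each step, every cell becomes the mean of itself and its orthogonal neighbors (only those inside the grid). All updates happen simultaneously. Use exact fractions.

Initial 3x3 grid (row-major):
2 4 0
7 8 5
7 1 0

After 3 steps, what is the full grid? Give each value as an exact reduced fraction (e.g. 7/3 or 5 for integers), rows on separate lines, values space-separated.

After step 1:
  13/3 7/2 3
  6 5 13/4
  5 4 2
After step 2:
  83/18 95/24 13/4
  61/12 87/20 53/16
  5 4 37/12
After step 3:
  983/216 5821/1440 505/144
  857/180 4969/1200 3359/960
  169/36 493/120 499/144

Answer: 983/216 5821/1440 505/144
857/180 4969/1200 3359/960
169/36 493/120 499/144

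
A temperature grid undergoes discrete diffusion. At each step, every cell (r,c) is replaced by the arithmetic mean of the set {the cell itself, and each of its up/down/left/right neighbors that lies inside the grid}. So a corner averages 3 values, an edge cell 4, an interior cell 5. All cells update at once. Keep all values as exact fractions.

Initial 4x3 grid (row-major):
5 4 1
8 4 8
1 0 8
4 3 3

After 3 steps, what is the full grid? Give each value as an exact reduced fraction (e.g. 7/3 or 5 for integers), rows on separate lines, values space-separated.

After step 1:
  17/3 7/2 13/3
  9/2 24/5 21/4
  13/4 16/5 19/4
  8/3 5/2 14/3
After step 2:
  41/9 183/40 157/36
  1093/240 17/4 287/60
  817/240 37/10 67/15
  101/36 391/120 143/36
After step 3:
  9853/2160 2129/480 4939/1080
  1207/288 1749/400 643/144
  5207/1440 4579/1200 1523/360
  6817/2160 989/288 4211/1080

Answer: 9853/2160 2129/480 4939/1080
1207/288 1749/400 643/144
5207/1440 4579/1200 1523/360
6817/2160 989/288 4211/1080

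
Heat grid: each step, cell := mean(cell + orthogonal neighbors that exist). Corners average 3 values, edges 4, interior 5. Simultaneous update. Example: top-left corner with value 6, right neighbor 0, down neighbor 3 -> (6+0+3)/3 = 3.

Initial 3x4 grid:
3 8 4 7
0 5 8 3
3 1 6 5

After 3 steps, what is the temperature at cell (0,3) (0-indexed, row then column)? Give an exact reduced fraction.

Answer: 5831/1080

Derivation:
Step 1: cell (0,3) = 14/3
Step 2: cell (0,3) = 103/18
Step 3: cell (0,3) = 5831/1080
Full grid after step 3:
  4247/1080 33091/7200 38701/7200 5831/1080
  16409/4800 8501/2000 29723/6000 76867/14400
  3337/1080 27191/7200 33901/7200 5351/1080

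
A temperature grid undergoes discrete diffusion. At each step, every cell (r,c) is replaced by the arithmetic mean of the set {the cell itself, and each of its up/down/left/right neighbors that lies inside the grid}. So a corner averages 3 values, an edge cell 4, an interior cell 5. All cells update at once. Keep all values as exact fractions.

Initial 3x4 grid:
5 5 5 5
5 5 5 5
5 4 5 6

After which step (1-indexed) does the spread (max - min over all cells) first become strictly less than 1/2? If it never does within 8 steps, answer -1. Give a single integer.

Step 1: max=16/3, min=14/3, spread=2/3
Step 2: max=187/36, min=1153/240, spread=281/720
  -> spread < 1/2 first at step 2
Step 3: max=553/108, min=10423/2160, spread=637/2160
Step 4: max=4389659/864000, min=315493/64800, spread=549257/2592000
Step 5: max=262245121/51840000, min=9504391/1944000, spread=26384083/155520000
Step 6: max=15691051139/3110400000, min=286261417/58320000, spread=1271326697/9331200000
Step 7: max=939147287401/186624000000, min=2152578541/437400000, spread=62141329723/559872000000
Step 8: max=56247006012059/11197440000000, min=517762601801/104976000000, spread=3056985459857/33592320000000

Answer: 2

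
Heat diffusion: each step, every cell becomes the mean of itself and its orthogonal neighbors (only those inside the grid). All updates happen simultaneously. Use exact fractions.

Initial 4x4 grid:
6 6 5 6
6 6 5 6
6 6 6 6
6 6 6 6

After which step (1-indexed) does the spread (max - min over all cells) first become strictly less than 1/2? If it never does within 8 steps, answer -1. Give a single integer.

Step 1: max=6, min=11/2, spread=1/2
Step 2: max=6, min=1351/240, spread=89/240
  -> spread < 1/2 first at step 2
Step 3: max=6, min=766/135, spread=44/135
Step 4: max=3587/600, min=92323/16200, spread=2263/8100
Step 5: max=35791/6000, min=111367/19440, spread=7181/30375
Step 6: max=803149/135000, min=41918663/7290000, spread=1451383/7290000
Step 7: max=4809073/810000, min=1261825817/218700000, spread=36623893/218700000
Step 8: max=239981621/40500000, min=37953323999/6561000000, spread=923698603/6561000000

Answer: 2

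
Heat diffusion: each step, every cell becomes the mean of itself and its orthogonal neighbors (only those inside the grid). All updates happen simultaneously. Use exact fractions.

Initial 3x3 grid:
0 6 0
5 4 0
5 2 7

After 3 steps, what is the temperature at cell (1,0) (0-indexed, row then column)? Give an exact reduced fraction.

Answer: 25549/7200

Derivation:
Step 1: cell (1,0) = 7/2
Step 2: cell (1,0) = 437/120
Step 3: cell (1,0) = 25549/7200
Full grid after step 3:
  439/135 21349/7200 1943/720
  25549/7200 19651/6000 14341/4800
  341/90 8683/2400 2383/720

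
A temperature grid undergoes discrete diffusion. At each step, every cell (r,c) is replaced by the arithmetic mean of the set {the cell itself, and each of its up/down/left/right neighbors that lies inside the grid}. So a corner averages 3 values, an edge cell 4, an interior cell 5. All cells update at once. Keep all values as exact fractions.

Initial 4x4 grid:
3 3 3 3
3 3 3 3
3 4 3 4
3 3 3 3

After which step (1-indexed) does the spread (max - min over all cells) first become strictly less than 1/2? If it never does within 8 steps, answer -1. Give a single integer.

Answer: 1

Derivation:
Step 1: max=17/5, min=3, spread=2/5
  -> spread < 1/2 first at step 1
Step 2: max=397/120, min=3, spread=37/120
Step 3: max=7019/2160, min=1213/400, spread=293/1350
Step 4: max=138859/43200, min=21991/7200, spread=6913/43200
Step 5: max=1248967/388800, min=123001/40000, spread=333733/2430000
Step 6: max=186353009/58320000, min=19982383/6480000, spread=3255781/29160000
Step 7: max=5580711299/1749600000, min=601776733/194400000, spread=82360351/874800000
Step 8: max=166929022841/52488000000, min=18086651911/5832000000, spread=2074577821/26244000000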